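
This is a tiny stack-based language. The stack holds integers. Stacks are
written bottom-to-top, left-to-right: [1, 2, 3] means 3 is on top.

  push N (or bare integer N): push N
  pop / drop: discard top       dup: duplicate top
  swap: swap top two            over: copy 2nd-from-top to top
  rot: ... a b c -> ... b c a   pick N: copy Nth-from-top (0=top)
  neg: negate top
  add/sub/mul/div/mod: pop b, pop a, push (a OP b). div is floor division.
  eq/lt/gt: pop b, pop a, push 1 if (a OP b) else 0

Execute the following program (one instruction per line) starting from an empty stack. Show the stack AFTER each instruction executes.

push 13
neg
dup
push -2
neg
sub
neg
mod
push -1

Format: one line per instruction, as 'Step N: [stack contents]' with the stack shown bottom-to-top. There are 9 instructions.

Step 1: [13]
Step 2: [-13]
Step 3: [-13, -13]
Step 4: [-13, -13, -2]
Step 5: [-13, -13, 2]
Step 6: [-13, -15]
Step 7: [-13, 15]
Step 8: [2]
Step 9: [2, -1]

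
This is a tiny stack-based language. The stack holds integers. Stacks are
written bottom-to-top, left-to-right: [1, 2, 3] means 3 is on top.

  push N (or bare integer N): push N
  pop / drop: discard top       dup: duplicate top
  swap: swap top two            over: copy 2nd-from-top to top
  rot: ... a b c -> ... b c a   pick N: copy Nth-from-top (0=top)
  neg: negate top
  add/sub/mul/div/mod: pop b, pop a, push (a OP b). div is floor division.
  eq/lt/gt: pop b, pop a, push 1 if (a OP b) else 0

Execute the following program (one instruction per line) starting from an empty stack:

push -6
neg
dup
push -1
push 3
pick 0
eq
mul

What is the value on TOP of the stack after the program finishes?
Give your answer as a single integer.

After 'push -6': [-6]
After 'neg': [6]
After 'dup': [6, 6]
After 'push -1': [6, 6, -1]
After 'push 3': [6, 6, -1, 3]
After 'pick 0': [6, 6, -1, 3, 3]
After 'eq': [6, 6, -1, 1]
After 'mul': [6, 6, -1]

Answer: -1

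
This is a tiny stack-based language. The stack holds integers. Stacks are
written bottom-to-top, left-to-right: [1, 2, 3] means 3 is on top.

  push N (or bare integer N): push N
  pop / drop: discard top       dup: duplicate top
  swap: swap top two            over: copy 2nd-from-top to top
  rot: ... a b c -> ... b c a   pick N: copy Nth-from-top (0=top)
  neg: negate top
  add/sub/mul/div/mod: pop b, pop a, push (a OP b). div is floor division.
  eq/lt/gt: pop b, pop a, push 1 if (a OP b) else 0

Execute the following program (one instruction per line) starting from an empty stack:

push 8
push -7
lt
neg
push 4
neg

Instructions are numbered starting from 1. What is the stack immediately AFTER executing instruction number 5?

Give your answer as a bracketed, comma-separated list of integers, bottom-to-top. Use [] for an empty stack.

Step 1 ('push 8'): [8]
Step 2 ('push -7'): [8, -7]
Step 3 ('lt'): [0]
Step 4 ('neg'): [0]
Step 5 ('push 4'): [0, 4]

Answer: [0, 4]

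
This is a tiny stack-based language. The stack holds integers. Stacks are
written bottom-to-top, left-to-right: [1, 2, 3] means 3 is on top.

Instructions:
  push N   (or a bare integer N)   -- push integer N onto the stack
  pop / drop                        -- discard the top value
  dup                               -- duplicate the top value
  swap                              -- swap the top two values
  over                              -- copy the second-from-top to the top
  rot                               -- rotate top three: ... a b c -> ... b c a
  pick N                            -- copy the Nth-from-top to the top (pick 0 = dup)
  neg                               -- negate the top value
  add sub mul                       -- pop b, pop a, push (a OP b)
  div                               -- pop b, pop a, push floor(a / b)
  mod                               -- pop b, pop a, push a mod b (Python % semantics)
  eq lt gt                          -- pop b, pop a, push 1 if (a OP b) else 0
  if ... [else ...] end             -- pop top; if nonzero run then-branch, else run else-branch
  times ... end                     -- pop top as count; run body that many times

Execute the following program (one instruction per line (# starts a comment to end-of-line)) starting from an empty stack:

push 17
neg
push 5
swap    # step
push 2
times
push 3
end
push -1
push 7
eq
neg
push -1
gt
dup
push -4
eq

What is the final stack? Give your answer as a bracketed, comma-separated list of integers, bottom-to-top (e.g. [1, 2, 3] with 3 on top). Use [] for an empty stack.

After 'push 17': [17]
After 'neg': [-17]
After 'push 5': [-17, 5]
After 'swap': [5, -17]
After 'push 2': [5, -17, 2]
After 'times': [5, -17]
After 'push 3': [5, -17, 3]
After 'push 3': [5, -17, 3, 3]
After 'push -1': [5, -17, 3, 3, -1]
After 'push 7': [5, -17, 3, 3, -1, 7]
After 'eq': [5, -17, 3, 3, 0]
After 'neg': [5, -17, 3, 3, 0]
After 'push -1': [5, -17, 3, 3, 0, -1]
After 'gt': [5, -17, 3, 3, 1]
After 'dup': [5, -17, 3, 3, 1, 1]
After 'push -4': [5, -17, 3, 3, 1, 1, -4]
After 'eq': [5, -17, 3, 3, 1, 0]

Answer: [5, -17, 3, 3, 1, 0]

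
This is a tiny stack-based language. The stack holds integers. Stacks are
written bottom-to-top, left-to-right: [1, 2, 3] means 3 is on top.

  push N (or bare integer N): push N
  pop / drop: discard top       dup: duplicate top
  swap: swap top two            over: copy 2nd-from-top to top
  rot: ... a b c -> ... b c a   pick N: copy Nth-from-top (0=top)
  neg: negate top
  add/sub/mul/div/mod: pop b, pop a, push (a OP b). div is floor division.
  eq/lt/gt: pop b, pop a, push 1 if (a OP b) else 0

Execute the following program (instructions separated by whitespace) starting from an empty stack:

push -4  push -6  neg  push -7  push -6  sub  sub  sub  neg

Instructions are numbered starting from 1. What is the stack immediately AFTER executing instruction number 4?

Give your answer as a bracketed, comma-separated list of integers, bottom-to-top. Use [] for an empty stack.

Answer: [-4, 6, -7]

Derivation:
Step 1 ('push -4'): [-4]
Step 2 ('push -6'): [-4, -6]
Step 3 ('neg'): [-4, 6]
Step 4 ('push -7'): [-4, 6, -7]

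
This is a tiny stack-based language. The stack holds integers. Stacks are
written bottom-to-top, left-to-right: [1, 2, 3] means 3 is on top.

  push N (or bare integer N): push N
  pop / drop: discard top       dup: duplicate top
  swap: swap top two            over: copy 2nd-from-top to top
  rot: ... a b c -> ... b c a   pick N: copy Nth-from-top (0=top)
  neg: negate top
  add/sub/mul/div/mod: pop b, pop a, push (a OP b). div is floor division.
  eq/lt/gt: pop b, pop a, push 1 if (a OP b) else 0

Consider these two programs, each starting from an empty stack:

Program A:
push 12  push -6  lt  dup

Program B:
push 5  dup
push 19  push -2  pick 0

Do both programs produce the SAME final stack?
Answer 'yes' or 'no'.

Answer: no

Derivation:
Program A trace:
  After 'push 12': [12]
  After 'push -6': [12, -6]
  After 'lt': [0]
  After 'dup': [0, 0]
Program A final stack: [0, 0]

Program B trace:
  After 'push 5': [5]
  After 'dup': [5, 5]
  After 'push 19': [5, 5, 19]
  After 'push -2': [5, 5, 19, -2]
  After 'pick 0': [5, 5, 19, -2, -2]
Program B final stack: [5, 5, 19, -2, -2]
Same: no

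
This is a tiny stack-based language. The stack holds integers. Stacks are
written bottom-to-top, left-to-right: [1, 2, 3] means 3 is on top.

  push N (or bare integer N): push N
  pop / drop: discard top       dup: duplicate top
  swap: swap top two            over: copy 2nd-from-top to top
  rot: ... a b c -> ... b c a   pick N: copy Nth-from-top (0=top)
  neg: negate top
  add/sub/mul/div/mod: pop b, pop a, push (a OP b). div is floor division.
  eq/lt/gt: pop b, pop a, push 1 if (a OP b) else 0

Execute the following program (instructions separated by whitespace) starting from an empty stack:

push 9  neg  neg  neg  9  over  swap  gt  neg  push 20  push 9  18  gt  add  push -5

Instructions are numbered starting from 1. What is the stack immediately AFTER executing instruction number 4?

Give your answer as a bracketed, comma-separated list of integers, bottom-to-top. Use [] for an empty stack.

Answer: [-9]

Derivation:
Step 1 ('push 9'): [9]
Step 2 ('neg'): [-9]
Step 3 ('neg'): [9]
Step 4 ('neg'): [-9]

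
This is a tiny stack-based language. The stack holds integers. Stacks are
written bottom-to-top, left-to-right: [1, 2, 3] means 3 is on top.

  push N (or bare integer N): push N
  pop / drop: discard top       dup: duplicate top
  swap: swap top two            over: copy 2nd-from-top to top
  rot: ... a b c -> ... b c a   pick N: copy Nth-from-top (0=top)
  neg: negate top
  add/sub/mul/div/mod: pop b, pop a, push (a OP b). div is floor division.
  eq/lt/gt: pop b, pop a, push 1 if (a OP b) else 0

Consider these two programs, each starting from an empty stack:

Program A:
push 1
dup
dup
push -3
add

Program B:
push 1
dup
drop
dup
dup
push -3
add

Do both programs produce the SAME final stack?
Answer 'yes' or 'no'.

Answer: yes

Derivation:
Program A trace:
  After 'push 1': [1]
  After 'dup': [1, 1]
  After 'dup': [1, 1, 1]
  After 'push -3': [1, 1, 1, -3]
  After 'add': [1, 1, -2]
Program A final stack: [1, 1, -2]

Program B trace:
  After 'push 1': [1]
  After 'dup': [1, 1]
  After 'drop': [1]
  After 'dup': [1, 1]
  After 'dup': [1, 1, 1]
  After 'push -3': [1, 1, 1, -3]
  After 'add': [1, 1, -2]
Program B final stack: [1, 1, -2]
Same: yes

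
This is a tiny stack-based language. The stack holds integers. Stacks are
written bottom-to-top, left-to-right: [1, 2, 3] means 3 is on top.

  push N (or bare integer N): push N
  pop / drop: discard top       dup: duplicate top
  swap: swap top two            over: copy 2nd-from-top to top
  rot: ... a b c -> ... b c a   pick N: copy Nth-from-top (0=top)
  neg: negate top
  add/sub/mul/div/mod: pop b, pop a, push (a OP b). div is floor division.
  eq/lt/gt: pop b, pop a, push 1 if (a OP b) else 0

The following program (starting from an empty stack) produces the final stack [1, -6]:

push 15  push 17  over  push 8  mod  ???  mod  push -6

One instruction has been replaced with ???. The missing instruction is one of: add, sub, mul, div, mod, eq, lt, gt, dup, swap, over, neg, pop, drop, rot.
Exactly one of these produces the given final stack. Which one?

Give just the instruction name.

Answer: div

Derivation:
Stack before ???: [15, 17, 7]
Stack after ???:  [15, 2]
The instruction that transforms [15, 17, 7] -> [15, 2] is: div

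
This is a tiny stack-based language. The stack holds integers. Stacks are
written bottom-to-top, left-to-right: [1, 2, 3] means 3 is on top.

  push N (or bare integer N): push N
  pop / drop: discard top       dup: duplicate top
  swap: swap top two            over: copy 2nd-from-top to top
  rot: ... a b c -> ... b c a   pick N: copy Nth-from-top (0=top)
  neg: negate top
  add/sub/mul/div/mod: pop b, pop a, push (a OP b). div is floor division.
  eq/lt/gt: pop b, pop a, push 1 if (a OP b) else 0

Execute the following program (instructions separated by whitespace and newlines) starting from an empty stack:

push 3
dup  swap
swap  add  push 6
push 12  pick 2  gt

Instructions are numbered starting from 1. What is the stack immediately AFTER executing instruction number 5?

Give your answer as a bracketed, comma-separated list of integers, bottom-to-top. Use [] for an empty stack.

Answer: [6]

Derivation:
Step 1 ('push 3'): [3]
Step 2 ('dup'): [3, 3]
Step 3 ('swap'): [3, 3]
Step 4 ('swap'): [3, 3]
Step 5 ('add'): [6]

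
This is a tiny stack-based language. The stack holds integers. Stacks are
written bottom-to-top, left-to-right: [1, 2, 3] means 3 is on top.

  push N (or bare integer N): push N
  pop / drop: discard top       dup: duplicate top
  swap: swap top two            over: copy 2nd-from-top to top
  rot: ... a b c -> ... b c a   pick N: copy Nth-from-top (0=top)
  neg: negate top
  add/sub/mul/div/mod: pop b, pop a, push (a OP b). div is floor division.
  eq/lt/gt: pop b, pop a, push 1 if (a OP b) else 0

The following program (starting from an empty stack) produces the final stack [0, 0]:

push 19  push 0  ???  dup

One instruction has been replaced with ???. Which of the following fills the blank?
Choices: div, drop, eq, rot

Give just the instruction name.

Stack before ???: [19, 0]
Stack after ???:  [0]
Checking each choice:
  div: division by zero
  drop: produces [19, 19]
  eq: MATCH
  rot: stack underflow (need 3, have 2)


Answer: eq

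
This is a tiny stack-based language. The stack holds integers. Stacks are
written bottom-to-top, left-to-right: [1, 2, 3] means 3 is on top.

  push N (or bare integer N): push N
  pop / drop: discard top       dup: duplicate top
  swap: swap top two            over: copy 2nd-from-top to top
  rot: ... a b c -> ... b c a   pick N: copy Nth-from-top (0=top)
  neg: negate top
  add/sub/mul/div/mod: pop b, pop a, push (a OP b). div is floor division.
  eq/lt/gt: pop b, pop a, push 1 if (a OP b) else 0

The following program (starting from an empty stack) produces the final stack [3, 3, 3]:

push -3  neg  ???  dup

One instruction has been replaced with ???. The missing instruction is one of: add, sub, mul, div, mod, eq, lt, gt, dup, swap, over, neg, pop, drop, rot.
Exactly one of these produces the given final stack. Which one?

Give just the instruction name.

Answer: dup

Derivation:
Stack before ???: [3]
Stack after ???:  [3, 3]
The instruction that transforms [3] -> [3, 3] is: dup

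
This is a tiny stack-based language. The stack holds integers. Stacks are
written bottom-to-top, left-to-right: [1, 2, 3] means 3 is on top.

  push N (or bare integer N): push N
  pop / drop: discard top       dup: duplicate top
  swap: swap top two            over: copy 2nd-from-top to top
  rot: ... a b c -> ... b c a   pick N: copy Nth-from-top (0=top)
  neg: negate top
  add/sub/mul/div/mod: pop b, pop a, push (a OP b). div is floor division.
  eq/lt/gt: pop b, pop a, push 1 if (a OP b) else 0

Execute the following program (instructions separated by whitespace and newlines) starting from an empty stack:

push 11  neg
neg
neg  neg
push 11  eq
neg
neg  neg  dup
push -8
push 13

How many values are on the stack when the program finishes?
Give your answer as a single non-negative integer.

After 'push 11': stack = [11] (depth 1)
After 'neg': stack = [-11] (depth 1)
After 'neg': stack = [11] (depth 1)
After 'neg': stack = [-11] (depth 1)
After 'neg': stack = [11] (depth 1)
After 'push 11': stack = [11, 11] (depth 2)
After 'eq': stack = [1] (depth 1)
After 'neg': stack = [-1] (depth 1)
After 'neg': stack = [1] (depth 1)
After 'neg': stack = [-1] (depth 1)
After 'dup': stack = [-1, -1] (depth 2)
After 'push -8': stack = [-1, -1, -8] (depth 3)
After 'push 13': stack = [-1, -1, -8, 13] (depth 4)

Answer: 4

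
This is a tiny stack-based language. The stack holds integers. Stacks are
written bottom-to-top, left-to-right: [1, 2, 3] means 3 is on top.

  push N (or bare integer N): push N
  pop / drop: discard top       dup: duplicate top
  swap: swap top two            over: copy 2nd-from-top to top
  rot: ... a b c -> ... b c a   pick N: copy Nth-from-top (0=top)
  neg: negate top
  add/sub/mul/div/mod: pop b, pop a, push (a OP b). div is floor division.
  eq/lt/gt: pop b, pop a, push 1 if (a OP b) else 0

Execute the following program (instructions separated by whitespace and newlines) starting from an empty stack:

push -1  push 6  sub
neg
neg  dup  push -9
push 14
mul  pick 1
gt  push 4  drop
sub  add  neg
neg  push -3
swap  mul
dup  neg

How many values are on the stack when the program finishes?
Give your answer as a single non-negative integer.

After 'push -1': stack = [-1] (depth 1)
After 'push 6': stack = [-1, 6] (depth 2)
After 'sub': stack = [-7] (depth 1)
After 'neg': stack = [7] (depth 1)
After 'neg': stack = [-7] (depth 1)
After 'dup': stack = [-7, -7] (depth 2)
After 'push -9': stack = [-7, -7, -9] (depth 3)
After 'push 14': stack = [-7, -7, -9, 14] (depth 4)
After 'mul': stack = [-7, -7, -126] (depth 3)
After 'pick 1': stack = [-7, -7, -126, -7] (depth 4)
  ...
After 'drop': stack = [-7, -7, 0] (depth 3)
After 'sub': stack = [-7, -7] (depth 2)
After 'add': stack = [-14] (depth 1)
After 'neg': stack = [14] (depth 1)
After 'neg': stack = [-14] (depth 1)
After 'push -3': stack = [-14, -3] (depth 2)
After 'swap': stack = [-3, -14] (depth 2)
After 'mul': stack = [42] (depth 1)
After 'dup': stack = [42, 42] (depth 2)
After 'neg': stack = [42, -42] (depth 2)

Answer: 2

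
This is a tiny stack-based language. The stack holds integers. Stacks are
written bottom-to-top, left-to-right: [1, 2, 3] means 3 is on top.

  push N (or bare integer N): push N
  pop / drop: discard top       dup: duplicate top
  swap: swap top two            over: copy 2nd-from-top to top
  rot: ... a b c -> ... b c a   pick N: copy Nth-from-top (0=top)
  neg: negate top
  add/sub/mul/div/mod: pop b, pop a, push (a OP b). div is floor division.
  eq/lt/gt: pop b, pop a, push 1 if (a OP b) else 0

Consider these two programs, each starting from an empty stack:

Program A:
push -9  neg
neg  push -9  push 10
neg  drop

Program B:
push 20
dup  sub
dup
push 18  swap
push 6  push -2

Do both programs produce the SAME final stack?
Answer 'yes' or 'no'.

Program A trace:
  After 'push -9': [-9]
  After 'neg': [9]
  After 'neg': [-9]
  After 'push -9': [-9, -9]
  After 'push 10': [-9, -9, 10]
  After 'neg': [-9, -9, -10]
  After 'drop': [-9, -9]
Program A final stack: [-9, -9]

Program B trace:
  After 'push 20': [20]
  After 'dup': [20, 20]
  After 'sub': [0]
  After 'dup': [0, 0]
  After 'push 18': [0, 0, 18]
  After 'swap': [0, 18, 0]
  After 'push 6': [0, 18, 0, 6]
  After 'push -2': [0, 18, 0, 6, -2]
Program B final stack: [0, 18, 0, 6, -2]
Same: no

Answer: no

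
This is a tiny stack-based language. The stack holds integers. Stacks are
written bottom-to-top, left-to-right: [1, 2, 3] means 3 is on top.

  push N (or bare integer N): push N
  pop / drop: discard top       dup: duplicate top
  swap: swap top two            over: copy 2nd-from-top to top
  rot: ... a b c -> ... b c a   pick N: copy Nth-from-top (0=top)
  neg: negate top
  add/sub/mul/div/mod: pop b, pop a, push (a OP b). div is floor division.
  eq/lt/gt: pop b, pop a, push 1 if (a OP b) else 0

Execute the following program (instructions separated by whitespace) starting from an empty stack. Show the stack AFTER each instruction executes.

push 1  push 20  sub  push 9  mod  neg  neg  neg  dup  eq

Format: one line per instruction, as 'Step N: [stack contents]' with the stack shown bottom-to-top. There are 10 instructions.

Step 1: [1]
Step 2: [1, 20]
Step 3: [-19]
Step 4: [-19, 9]
Step 5: [8]
Step 6: [-8]
Step 7: [8]
Step 8: [-8]
Step 9: [-8, -8]
Step 10: [1]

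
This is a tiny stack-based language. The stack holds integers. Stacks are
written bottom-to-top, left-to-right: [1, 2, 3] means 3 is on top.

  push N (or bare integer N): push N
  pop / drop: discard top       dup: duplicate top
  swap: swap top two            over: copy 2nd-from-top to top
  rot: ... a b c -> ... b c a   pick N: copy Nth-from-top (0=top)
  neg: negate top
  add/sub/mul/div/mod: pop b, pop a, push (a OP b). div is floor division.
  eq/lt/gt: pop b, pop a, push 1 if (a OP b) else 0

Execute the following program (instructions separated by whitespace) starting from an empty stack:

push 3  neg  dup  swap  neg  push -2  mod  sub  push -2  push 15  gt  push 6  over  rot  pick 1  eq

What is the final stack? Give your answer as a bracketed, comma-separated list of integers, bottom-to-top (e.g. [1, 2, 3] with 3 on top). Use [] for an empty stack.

After 'push 3': [3]
After 'neg': [-3]
After 'dup': [-3, -3]
After 'swap': [-3, -3]
After 'neg': [-3, 3]
After 'push -2': [-3, 3, -2]
After 'mod': [-3, -1]
After 'sub': [-2]
After 'push -2': [-2, -2]
After 'push 15': [-2, -2, 15]
After 'gt': [-2, 0]
After 'push 6': [-2, 0, 6]
After 'over': [-2, 0, 6, 0]
After 'rot': [-2, 6, 0, 0]
After 'pick 1': [-2, 6, 0, 0, 0]
After 'eq': [-2, 6, 0, 1]

Answer: [-2, 6, 0, 1]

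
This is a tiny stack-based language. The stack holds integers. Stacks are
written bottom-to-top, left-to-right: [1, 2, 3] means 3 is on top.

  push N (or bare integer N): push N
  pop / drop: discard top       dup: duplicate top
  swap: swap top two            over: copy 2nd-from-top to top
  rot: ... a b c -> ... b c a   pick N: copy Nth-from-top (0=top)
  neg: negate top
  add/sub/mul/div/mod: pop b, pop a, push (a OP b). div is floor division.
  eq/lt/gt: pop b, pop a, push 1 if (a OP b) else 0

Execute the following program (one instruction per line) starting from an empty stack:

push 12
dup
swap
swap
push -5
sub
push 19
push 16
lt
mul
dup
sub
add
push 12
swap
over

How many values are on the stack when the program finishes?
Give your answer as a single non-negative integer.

Answer: 3

Derivation:
After 'push 12': stack = [12] (depth 1)
After 'dup': stack = [12, 12] (depth 2)
After 'swap': stack = [12, 12] (depth 2)
After 'swap': stack = [12, 12] (depth 2)
After 'push -5': stack = [12, 12, -5] (depth 3)
After 'sub': stack = [12, 17] (depth 2)
After 'push 19': stack = [12, 17, 19] (depth 3)
After 'push 16': stack = [12, 17, 19, 16] (depth 4)
After 'lt': stack = [12, 17, 0] (depth 3)
After 'mul': stack = [12, 0] (depth 2)
After 'dup': stack = [12, 0, 0] (depth 3)
After 'sub': stack = [12, 0] (depth 2)
After 'add': stack = [12] (depth 1)
After 'push 12': stack = [12, 12] (depth 2)
After 'swap': stack = [12, 12] (depth 2)
After 'over': stack = [12, 12, 12] (depth 3)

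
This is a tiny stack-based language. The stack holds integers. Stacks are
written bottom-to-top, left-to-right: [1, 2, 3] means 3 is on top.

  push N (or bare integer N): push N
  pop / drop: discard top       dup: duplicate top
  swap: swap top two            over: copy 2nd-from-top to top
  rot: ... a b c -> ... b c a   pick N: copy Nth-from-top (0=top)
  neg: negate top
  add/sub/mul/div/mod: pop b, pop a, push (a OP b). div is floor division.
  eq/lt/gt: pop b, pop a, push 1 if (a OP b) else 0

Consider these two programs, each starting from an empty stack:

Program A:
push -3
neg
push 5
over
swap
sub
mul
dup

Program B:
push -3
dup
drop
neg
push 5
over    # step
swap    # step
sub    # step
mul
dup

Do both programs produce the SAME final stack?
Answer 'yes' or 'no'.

Answer: yes

Derivation:
Program A trace:
  After 'push -3': [-3]
  After 'neg': [3]
  After 'push 5': [3, 5]
  After 'over': [3, 5, 3]
  After 'swap': [3, 3, 5]
  After 'sub': [3, -2]
  After 'mul': [-6]
  After 'dup': [-6, -6]
Program A final stack: [-6, -6]

Program B trace:
  After 'push -3': [-3]
  After 'dup': [-3, -3]
  After 'drop': [-3]
  After 'neg': [3]
  After 'push 5': [3, 5]
  After 'over': [3, 5, 3]
  After 'swap': [3, 3, 5]
  After 'sub': [3, -2]
  After 'mul': [-6]
  After 'dup': [-6, -6]
Program B final stack: [-6, -6]
Same: yes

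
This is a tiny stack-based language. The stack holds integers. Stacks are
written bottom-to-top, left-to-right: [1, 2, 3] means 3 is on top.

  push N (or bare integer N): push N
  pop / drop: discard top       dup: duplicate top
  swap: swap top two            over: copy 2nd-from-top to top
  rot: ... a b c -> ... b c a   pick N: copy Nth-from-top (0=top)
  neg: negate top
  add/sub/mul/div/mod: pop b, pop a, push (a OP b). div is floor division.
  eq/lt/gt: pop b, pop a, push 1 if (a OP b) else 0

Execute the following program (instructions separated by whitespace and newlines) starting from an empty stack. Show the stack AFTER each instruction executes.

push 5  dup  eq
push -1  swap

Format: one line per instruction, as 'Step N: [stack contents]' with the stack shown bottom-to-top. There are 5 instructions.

Step 1: [5]
Step 2: [5, 5]
Step 3: [1]
Step 4: [1, -1]
Step 5: [-1, 1]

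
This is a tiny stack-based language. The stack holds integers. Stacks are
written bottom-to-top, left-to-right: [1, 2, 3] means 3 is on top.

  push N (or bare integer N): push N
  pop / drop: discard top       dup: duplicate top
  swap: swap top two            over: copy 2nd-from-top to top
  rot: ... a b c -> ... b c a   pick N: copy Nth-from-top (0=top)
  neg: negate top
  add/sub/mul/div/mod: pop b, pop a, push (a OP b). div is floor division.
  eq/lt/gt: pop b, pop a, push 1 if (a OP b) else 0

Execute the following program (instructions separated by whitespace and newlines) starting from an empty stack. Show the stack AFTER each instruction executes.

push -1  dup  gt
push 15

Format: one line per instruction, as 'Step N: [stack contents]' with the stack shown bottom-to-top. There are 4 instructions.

Step 1: [-1]
Step 2: [-1, -1]
Step 3: [0]
Step 4: [0, 15]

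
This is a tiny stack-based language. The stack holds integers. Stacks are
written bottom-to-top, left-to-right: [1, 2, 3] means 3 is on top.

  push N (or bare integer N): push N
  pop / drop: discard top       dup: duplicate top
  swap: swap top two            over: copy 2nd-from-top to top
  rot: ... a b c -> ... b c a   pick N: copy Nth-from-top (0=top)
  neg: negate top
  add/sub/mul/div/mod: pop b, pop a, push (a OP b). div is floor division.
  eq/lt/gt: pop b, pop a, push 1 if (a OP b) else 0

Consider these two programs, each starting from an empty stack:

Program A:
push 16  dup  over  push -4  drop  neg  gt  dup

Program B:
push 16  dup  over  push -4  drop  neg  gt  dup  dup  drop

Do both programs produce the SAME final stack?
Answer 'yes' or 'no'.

Program A trace:
  After 'push 16': [16]
  After 'dup': [16, 16]
  After 'over': [16, 16, 16]
  After 'push -4': [16, 16, 16, -4]
  After 'drop': [16, 16, 16]
  After 'neg': [16, 16, -16]
  After 'gt': [16, 1]
  After 'dup': [16, 1, 1]
Program A final stack: [16, 1, 1]

Program B trace:
  After 'push 16': [16]
  After 'dup': [16, 16]
  After 'over': [16, 16, 16]
  After 'push -4': [16, 16, 16, -4]
  After 'drop': [16, 16, 16]
  After 'neg': [16, 16, -16]
  After 'gt': [16, 1]
  After 'dup': [16, 1, 1]
  After 'dup': [16, 1, 1, 1]
  After 'drop': [16, 1, 1]
Program B final stack: [16, 1, 1]
Same: yes

Answer: yes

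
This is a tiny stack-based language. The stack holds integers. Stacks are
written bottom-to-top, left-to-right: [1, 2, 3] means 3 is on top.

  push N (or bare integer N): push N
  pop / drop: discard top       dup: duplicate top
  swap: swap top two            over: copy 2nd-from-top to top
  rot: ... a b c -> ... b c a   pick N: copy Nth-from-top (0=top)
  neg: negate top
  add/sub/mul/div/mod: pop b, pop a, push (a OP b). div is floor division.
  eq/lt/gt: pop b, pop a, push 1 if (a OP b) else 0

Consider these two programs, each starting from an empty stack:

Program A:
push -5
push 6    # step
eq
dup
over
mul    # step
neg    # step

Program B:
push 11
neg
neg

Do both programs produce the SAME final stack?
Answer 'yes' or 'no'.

Program A trace:
  After 'push -5': [-5]
  After 'push 6': [-5, 6]
  After 'eq': [0]
  After 'dup': [0, 0]
  After 'over': [0, 0, 0]
  After 'mul': [0, 0]
  After 'neg': [0, 0]
Program A final stack: [0, 0]

Program B trace:
  After 'push 11': [11]
  After 'neg': [-11]
  After 'neg': [11]
Program B final stack: [11]
Same: no

Answer: no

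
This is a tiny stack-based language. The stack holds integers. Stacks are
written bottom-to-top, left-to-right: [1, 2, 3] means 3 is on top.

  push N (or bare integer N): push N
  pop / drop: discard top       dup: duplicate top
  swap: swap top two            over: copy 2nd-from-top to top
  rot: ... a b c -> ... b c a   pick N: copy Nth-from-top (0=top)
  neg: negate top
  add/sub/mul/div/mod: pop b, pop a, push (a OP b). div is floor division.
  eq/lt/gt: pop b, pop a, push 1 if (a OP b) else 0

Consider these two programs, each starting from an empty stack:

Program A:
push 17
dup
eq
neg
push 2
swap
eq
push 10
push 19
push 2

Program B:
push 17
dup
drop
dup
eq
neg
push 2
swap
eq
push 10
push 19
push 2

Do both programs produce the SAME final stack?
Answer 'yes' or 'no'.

Program A trace:
  After 'push 17': [17]
  After 'dup': [17, 17]
  After 'eq': [1]
  After 'neg': [-1]
  After 'push 2': [-1, 2]
  After 'swap': [2, -1]
  After 'eq': [0]
  After 'push 10': [0, 10]
  After 'push 19': [0, 10, 19]
  After 'push 2': [0, 10, 19, 2]
Program A final stack: [0, 10, 19, 2]

Program B trace:
  After 'push 17': [17]
  After 'dup': [17, 17]
  After 'drop': [17]
  After 'dup': [17, 17]
  After 'eq': [1]
  After 'neg': [-1]
  After 'push 2': [-1, 2]
  After 'swap': [2, -1]
  After 'eq': [0]
  After 'push 10': [0, 10]
  After 'push 19': [0, 10, 19]
  After 'push 2': [0, 10, 19, 2]
Program B final stack: [0, 10, 19, 2]
Same: yes

Answer: yes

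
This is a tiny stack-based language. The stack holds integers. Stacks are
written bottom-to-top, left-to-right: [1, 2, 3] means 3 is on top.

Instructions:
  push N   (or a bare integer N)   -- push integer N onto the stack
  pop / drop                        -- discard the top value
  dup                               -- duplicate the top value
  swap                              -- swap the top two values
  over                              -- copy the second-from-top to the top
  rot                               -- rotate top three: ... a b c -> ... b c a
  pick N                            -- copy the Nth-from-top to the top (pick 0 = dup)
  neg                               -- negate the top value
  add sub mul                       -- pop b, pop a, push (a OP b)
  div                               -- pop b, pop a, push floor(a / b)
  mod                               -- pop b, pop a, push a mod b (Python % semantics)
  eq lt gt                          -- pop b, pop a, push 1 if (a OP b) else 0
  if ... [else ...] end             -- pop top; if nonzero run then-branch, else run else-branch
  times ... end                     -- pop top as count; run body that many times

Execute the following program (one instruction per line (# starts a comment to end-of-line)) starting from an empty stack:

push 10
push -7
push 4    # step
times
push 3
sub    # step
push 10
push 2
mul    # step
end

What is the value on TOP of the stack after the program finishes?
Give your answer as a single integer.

Answer: 20

Derivation:
After 'push 10': [10]
After 'push -7': [10, -7]
After 'push 4': [10, -7, 4]
After 'times': [10, -7]
After 'push 3': [10, -7, 3]
After 'sub': [10, -10]
After 'push 10': [10, -10, 10]
After 'push 2': [10, -10, 10, 2]
After 'mul': [10, -10, 20]
After 'push 3': [10, -10, 20, 3]
  ...
After 'push 3': [10, -10, 17, 20, 3]
After 'sub': [10, -10, 17, 17]
After 'push 10': [10, -10, 17, 17, 10]
After 'push 2': [10, -10, 17, 17, 10, 2]
After 'mul': [10, -10, 17, 17, 20]
After 'push 3': [10, -10, 17, 17, 20, 3]
After 'sub': [10, -10, 17, 17, 17]
After 'push 10': [10, -10, 17, 17, 17, 10]
After 'push 2': [10, -10, 17, 17, 17, 10, 2]
After 'mul': [10, -10, 17, 17, 17, 20]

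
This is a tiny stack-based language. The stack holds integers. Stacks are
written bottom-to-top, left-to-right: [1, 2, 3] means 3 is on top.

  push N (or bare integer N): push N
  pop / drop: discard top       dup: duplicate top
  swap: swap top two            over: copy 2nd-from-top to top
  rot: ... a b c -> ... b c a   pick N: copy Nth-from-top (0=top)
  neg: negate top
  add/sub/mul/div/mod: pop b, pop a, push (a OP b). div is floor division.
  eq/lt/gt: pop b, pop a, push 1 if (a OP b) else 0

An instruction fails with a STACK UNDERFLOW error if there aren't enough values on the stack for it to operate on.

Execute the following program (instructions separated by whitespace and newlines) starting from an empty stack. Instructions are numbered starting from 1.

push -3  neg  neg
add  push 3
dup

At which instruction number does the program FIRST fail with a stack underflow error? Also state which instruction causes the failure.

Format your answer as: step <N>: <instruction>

Step 1 ('push -3'): stack = [-3], depth = 1
Step 2 ('neg'): stack = [3], depth = 1
Step 3 ('neg'): stack = [-3], depth = 1
Step 4 ('add'): needs 2 value(s) but depth is 1 — STACK UNDERFLOW

Answer: step 4: add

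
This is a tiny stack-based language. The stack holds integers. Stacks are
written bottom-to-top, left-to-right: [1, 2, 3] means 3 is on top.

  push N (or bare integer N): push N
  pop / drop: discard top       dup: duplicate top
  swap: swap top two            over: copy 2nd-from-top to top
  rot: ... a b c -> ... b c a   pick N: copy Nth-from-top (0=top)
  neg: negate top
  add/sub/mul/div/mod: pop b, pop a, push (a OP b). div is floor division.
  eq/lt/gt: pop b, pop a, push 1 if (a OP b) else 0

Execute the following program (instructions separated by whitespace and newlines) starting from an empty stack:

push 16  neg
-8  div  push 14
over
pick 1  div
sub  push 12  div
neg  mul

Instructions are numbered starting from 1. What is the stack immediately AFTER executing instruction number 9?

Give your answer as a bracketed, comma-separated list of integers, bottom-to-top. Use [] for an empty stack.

Step 1 ('push 16'): [16]
Step 2 ('neg'): [-16]
Step 3 ('-8'): [-16, -8]
Step 4 ('div'): [2]
Step 5 ('push 14'): [2, 14]
Step 6 ('over'): [2, 14, 2]
Step 7 ('pick 1'): [2, 14, 2, 14]
Step 8 ('div'): [2, 14, 0]
Step 9 ('sub'): [2, 14]

Answer: [2, 14]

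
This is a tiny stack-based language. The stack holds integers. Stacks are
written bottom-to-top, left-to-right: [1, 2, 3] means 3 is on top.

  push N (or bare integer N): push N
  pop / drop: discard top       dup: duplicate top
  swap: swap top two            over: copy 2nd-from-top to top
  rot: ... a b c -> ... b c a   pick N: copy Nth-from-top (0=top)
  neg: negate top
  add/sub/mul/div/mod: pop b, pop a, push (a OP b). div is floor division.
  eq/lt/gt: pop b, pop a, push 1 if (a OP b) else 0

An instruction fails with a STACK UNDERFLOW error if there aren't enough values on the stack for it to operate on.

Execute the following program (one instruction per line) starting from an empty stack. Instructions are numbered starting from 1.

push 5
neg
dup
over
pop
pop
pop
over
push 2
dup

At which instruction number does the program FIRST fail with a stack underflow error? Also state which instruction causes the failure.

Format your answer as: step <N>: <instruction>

Step 1 ('push 5'): stack = [5], depth = 1
Step 2 ('neg'): stack = [-5], depth = 1
Step 3 ('dup'): stack = [-5, -5], depth = 2
Step 4 ('over'): stack = [-5, -5, -5], depth = 3
Step 5 ('pop'): stack = [-5, -5], depth = 2
Step 6 ('pop'): stack = [-5], depth = 1
Step 7 ('pop'): stack = [], depth = 0
Step 8 ('over'): needs 2 value(s) but depth is 0 — STACK UNDERFLOW

Answer: step 8: over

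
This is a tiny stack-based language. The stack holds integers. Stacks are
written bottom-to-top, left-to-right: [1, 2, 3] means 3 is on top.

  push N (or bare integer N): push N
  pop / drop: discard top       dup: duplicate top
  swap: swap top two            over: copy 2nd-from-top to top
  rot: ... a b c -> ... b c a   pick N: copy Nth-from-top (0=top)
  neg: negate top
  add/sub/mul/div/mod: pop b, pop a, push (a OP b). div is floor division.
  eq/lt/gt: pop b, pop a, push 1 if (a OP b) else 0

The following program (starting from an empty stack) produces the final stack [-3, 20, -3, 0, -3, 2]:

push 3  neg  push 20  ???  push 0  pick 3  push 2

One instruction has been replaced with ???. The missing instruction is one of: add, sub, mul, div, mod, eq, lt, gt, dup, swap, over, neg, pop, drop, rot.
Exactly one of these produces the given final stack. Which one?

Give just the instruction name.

Answer: over

Derivation:
Stack before ???: [-3, 20]
Stack after ???:  [-3, 20, -3]
The instruction that transforms [-3, 20] -> [-3, 20, -3] is: over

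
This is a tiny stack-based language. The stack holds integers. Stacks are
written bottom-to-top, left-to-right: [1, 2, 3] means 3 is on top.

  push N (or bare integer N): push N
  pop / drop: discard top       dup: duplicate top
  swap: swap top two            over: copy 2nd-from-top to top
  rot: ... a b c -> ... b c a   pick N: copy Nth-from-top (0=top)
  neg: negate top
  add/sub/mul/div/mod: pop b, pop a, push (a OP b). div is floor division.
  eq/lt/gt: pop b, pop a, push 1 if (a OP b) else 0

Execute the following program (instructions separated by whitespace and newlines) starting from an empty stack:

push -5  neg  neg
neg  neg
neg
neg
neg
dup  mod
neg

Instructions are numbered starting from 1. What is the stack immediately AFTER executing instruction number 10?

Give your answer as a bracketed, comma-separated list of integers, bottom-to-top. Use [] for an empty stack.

Step 1 ('push -5'): [-5]
Step 2 ('neg'): [5]
Step 3 ('neg'): [-5]
Step 4 ('neg'): [5]
Step 5 ('neg'): [-5]
Step 6 ('neg'): [5]
Step 7 ('neg'): [-5]
Step 8 ('neg'): [5]
Step 9 ('dup'): [5, 5]
Step 10 ('mod'): [0]

Answer: [0]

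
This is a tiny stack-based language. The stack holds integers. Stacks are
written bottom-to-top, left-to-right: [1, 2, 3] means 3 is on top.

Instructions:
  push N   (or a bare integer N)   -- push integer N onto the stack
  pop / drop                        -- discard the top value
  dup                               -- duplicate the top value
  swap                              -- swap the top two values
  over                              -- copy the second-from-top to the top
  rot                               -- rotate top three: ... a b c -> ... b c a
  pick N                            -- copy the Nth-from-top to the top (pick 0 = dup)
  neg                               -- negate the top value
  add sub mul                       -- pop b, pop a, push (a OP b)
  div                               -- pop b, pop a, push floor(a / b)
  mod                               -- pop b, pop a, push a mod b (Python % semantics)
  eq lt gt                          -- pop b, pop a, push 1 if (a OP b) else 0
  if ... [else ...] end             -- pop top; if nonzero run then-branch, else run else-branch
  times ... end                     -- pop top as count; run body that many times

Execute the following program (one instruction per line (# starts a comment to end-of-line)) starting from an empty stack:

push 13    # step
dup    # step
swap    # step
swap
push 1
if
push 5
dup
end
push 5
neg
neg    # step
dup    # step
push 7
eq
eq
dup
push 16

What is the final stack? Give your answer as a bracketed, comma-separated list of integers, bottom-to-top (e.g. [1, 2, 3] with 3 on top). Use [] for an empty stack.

Answer: [13, 13, 5, 5, 0, 0, 16]

Derivation:
After 'push 13': [13]
After 'dup': [13, 13]
After 'swap': [13, 13]
After 'swap': [13, 13]
After 'push 1': [13, 13, 1]
After 'if': [13, 13]
After 'push 5': [13, 13, 5]
After 'dup': [13, 13, 5, 5]
After 'push 5': [13, 13, 5, 5, 5]
After 'neg': [13, 13, 5, 5, -5]
After 'neg': [13, 13, 5, 5, 5]
After 'dup': [13, 13, 5, 5, 5, 5]
After 'push 7': [13, 13, 5, 5, 5, 5, 7]
After 'eq': [13, 13, 5, 5, 5, 0]
After 'eq': [13, 13, 5, 5, 0]
After 'dup': [13, 13, 5, 5, 0, 0]
After 'push 16': [13, 13, 5, 5, 0, 0, 16]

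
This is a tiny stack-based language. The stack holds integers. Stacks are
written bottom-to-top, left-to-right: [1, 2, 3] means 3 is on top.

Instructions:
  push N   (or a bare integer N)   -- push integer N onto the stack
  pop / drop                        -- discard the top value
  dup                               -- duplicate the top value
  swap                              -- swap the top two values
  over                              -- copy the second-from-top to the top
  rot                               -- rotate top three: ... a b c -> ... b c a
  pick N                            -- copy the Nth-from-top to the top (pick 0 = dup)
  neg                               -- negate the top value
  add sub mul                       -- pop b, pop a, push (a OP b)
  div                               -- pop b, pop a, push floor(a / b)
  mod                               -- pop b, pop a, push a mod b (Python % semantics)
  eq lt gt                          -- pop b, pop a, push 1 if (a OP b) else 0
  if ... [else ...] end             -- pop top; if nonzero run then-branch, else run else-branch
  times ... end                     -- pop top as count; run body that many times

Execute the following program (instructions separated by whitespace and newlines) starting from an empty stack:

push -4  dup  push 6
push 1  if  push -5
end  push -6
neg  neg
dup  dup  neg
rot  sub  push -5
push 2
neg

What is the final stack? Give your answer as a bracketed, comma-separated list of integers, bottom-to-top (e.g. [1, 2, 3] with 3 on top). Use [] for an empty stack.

After 'push -4': [-4]
After 'dup': [-4, -4]
After 'push 6': [-4, -4, 6]
After 'push 1': [-4, -4, 6, 1]
After 'if': [-4, -4, 6]
After 'push -5': [-4, -4, 6, -5]
After 'push -6': [-4, -4, 6, -5, -6]
After 'neg': [-4, -4, 6, -5, 6]
After 'neg': [-4, -4, 6, -5, -6]
After 'dup': [-4, -4, 6, -5, -6, -6]
After 'dup': [-4, -4, 6, -5, -6, -6, -6]
After 'neg': [-4, -4, 6, -5, -6, -6, 6]
After 'rot': [-4, -4, 6, -5, -6, 6, -6]
After 'sub': [-4, -4, 6, -5, -6, 12]
After 'push -5': [-4, -4, 6, -5, -6, 12, -5]
After 'push 2': [-4, -4, 6, -5, -6, 12, -5, 2]
After 'neg': [-4, -4, 6, -5, -6, 12, -5, -2]

Answer: [-4, -4, 6, -5, -6, 12, -5, -2]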